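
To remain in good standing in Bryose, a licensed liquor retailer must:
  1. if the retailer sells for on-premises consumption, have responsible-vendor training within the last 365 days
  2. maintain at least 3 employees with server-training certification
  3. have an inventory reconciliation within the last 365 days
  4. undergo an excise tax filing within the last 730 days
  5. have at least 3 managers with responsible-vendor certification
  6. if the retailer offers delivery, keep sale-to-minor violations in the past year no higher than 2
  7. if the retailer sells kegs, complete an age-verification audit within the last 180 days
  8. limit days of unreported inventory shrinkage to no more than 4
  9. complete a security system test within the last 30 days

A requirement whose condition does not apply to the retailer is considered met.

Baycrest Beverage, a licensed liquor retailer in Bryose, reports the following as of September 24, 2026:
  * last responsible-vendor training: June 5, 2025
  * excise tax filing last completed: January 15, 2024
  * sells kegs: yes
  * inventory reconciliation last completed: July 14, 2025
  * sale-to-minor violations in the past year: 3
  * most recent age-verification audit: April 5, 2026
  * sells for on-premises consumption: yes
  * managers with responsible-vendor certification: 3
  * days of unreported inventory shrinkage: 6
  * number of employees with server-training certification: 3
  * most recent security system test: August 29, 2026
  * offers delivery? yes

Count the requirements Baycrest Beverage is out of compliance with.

5

1. condition 'sells for on-premises consumption' holds; responsible-vendor training 476 days ago vs limit 365 → not met
2. employees with server-training certification 3 ≥ 3 → met
3. inventory reconciliation 437 days ago vs limit 365 → not met
4. excise tax filing 983 days ago vs limit 730 → not met
5. managers with responsible-vendor certification 3 ≥ 3 → met
6. condition 'offers delivery' holds; sale-to-minor violations in the past year 3 > 2 → not met
7. condition 'sells kegs' holds; age-verification audit 172 days ago vs limit 180 → met
8. days of unreported inventory shrinkage 6 > 4 → not met
9. security system test 26 days ago vs limit 30 → met
Not met: 5 of 9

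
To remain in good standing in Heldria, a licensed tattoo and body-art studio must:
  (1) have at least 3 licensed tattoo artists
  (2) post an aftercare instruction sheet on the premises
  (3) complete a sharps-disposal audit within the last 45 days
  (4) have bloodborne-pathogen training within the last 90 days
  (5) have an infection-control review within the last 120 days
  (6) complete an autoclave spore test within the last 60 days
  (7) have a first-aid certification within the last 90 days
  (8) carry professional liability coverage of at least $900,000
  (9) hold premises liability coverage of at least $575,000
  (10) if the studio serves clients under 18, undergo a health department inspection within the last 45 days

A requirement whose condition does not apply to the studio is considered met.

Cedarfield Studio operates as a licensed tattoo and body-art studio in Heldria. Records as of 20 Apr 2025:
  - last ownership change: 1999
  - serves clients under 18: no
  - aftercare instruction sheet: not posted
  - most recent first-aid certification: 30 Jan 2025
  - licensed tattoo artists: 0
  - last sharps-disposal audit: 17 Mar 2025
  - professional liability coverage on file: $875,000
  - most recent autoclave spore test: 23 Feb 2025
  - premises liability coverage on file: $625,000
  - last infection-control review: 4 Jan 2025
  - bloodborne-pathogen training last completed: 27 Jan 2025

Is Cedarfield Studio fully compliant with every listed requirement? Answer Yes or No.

No

1. licensed tattoo artists 0 < 3 → not met
2. aftercare instruction sheet absent → not met
3. sharps-disposal audit 34 days ago vs limit 45 → met
4. bloodborne-pathogen training 83 days ago vs limit 90 → met
5. infection-control review 106 days ago vs limit 120 → met
6. autoclave spore test 56 days ago vs limit 60 → met
7. first-aid certification 80 days ago vs limit 90 → met
8. professional liability coverage $875,000 < $900,000 → not met
9. premises liability coverage $625,000 ≥ $575,000 → met
10. condition 'serves clients under 18' does not hold → requirement n/a → met
Not met: 1, 2, 8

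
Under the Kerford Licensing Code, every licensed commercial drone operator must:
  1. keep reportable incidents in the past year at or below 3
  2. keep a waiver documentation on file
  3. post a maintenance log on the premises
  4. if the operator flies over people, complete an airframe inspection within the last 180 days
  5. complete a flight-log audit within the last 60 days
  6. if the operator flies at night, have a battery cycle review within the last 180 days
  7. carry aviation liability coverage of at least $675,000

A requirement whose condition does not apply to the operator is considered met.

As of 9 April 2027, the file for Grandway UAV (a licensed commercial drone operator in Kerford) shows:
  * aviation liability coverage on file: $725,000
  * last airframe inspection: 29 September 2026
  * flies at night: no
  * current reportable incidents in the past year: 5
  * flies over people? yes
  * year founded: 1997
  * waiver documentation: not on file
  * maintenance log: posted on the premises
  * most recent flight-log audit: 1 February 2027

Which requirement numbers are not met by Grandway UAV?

1, 2, 4, 5

1. reportable incidents in the past year 5 > 3 → not met
2. waiver documentation absent → not met
3. maintenance log present → met
4. condition 'flies over people' holds; airframe inspection 192 days ago vs limit 180 → not met
5. flight-log audit 67 days ago vs limit 60 → not met
6. condition 'flies at night' does not hold → requirement n/a → met
7. aviation liability coverage $725,000 ≥ $675,000 → met
Not met: 1, 2, 4, 5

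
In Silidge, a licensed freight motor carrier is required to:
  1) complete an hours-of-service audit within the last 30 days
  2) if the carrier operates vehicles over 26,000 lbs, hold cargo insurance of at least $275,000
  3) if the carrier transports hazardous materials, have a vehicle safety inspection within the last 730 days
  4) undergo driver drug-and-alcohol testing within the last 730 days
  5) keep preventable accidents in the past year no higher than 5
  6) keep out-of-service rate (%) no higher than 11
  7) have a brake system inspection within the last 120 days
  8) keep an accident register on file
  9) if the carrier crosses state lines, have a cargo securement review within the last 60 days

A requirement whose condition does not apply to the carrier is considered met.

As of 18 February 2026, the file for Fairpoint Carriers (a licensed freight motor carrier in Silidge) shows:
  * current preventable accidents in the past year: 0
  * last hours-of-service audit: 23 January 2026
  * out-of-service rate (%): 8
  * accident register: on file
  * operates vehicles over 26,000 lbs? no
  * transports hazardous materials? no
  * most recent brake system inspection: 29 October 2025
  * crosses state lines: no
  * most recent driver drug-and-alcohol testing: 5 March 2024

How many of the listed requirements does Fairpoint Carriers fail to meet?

1. hours-of-service audit 26 days ago vs limit 30 → met
2. condition 'operates vehicles over 26,000 lbs' does not hold → requirement n/a → met
3. condition 'transports hazardous materials' does not hold → requirement n/a → met
4. driver drug-and-alcohol testing 715 days ago vs limit 730 → met
5. preventable accidents in the past year 0 ≤ 5 → met
6. out-of-service rate (%) 8 ≤ 11 → met
7. brake system inspection 112 days ago vs limit 120 → met
8. accident register present → met
9. condition 'crosses state lines' does not hold → requirement n/a → met
Not met: 0 of 9

0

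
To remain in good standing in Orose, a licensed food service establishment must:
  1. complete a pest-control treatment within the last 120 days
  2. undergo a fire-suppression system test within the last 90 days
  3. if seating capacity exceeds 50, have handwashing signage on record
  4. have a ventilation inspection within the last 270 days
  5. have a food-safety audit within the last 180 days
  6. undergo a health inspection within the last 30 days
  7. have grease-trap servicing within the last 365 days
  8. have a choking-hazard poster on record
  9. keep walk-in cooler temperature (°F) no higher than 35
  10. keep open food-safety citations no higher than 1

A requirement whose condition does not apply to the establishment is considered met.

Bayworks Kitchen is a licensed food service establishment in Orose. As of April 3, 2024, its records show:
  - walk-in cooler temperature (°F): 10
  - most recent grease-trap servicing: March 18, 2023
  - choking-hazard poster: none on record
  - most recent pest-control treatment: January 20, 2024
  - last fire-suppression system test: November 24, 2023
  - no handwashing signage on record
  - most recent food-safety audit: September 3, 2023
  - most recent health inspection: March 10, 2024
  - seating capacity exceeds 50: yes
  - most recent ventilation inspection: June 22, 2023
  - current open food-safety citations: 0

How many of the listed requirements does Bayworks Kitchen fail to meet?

1. pest-control treatment 74 days ago vs limit 120 → met
2. fire-suppression system test 131 days ago vs limit 90 → not met
3. condition 'seating capacity exceeds 50' holds; handwashing signage absent → not met
4. ventilation inspection 286 days ago vs limit 270 → not met
5. food-safety audit 213 days ago vs limit 180 → not met
6. health inspection 24 days ago vs limit 30 → met
7. grease-trap servicing 382 days ago vs limit 365 → not met
8. choking-hazard poster absent → not met
9. walk-in cooler temperature (°F) 10 ≤ 35 → met
10. open food-safety citations 0 ≤ 1 → met
Not met: 6 of 10

6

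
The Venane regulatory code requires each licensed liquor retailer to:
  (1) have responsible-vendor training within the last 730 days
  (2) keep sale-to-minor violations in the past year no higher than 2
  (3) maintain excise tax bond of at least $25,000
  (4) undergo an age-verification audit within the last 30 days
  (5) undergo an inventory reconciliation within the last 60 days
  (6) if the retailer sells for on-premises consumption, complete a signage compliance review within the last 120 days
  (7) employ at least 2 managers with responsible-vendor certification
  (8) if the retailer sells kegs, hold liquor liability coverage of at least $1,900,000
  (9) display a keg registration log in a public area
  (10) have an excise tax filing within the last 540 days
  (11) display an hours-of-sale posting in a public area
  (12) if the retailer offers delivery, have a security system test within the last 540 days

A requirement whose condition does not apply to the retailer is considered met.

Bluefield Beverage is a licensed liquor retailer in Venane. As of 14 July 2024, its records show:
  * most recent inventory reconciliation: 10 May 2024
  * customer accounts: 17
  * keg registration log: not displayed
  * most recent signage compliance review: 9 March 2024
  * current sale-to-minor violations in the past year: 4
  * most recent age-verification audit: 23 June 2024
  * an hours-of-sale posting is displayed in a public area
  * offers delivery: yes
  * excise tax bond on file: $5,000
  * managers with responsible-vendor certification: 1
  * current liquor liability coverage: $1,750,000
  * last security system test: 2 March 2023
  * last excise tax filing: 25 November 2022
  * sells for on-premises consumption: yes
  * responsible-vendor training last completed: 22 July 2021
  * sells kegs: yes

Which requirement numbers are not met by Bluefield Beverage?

1. responsible-vendor training 1088 days ago vs limit 730 → not met
2. sale-to-minor violations in the past year 4 > 2 → not met
3. excise tax bond $5,000 < $25,000 → not met
4. age-verification audit 21 days ago vs limit 30 → met
5. inventory reconciliation 65 days ago vs limit 60 → not met
6. condition 'sells for on-premises consumption' holds; signage compliance review 127 days ago vs limit 120 → not met
7. managers with responsible-vendor certification 1 < 2 → not met
8. condition 'sells kegs' holds; liquor liability coverage $1,750,000 < $1,900,000 → not met
9. keg registration log absent → not met
10. excise tax filing 597 days ago vs limit 540 → not met
11. hours-of-sale posting present → met
12. condition 'offers delivery' holds; security system test 500 days ago vs limit 540 → met
Not met: 1, 2, 3, 5, 6, 7, 8, 9, 10

1, 2, 3, 5, 6, 7, 8, 9, 10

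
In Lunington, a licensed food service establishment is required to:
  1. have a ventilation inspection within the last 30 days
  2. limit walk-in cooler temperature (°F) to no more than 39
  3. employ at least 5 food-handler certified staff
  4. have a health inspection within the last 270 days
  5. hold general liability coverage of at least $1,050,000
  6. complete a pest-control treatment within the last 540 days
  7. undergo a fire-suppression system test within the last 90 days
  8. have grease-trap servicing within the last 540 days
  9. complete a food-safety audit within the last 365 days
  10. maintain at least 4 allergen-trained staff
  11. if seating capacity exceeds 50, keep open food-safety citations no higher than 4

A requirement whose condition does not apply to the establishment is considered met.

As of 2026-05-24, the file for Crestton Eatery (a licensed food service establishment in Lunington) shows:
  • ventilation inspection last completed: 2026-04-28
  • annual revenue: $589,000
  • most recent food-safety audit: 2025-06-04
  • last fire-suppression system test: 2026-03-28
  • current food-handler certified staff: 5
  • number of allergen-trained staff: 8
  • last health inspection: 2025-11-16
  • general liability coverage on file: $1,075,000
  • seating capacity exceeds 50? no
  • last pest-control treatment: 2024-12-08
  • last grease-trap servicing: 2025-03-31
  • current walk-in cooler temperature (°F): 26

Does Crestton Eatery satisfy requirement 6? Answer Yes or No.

Yes

6. pest-control treatment 532 days ago vs limit 540 → met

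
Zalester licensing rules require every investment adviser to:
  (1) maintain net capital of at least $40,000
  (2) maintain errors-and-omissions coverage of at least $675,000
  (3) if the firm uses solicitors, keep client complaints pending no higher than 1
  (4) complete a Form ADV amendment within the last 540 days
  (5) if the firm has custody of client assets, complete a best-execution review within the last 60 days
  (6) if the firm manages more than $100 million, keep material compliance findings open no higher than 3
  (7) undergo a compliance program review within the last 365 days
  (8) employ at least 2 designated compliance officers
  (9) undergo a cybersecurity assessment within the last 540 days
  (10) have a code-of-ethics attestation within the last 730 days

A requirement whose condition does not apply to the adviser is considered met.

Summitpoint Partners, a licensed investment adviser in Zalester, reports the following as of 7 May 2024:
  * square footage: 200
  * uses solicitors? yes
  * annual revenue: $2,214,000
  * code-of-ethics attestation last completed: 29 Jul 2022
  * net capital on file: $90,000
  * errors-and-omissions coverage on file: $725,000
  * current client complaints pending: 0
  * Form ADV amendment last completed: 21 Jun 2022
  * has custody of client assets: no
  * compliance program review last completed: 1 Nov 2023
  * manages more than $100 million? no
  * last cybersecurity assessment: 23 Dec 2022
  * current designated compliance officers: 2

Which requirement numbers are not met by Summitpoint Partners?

4

1. net capital $90,000 ≥ $40,000 → met
2. errors-and-omissions coverage $725,000 ≥ $675,000 → met
3. condition 'uses solicitors' holds; client complaints pending 0 ≤ 1 → met
4. Form ADV amendment 686 days ago vs limit 540 → not met
5. condition 'has custody of client assets' does not hold → requirement n/a → met
6. condition 'manages more than $100 million' does not hold → requirement n/a → met
7. compliance program review 188 days ago vs limit 365 → met
8. designated compliance officers 2 ≥ 2 → met
9. cybersecurity assessment 501 days ago vs limit 540 → met
10. code-of-ethics attestation 648 days ago vs limit 730 → met
Not met: 4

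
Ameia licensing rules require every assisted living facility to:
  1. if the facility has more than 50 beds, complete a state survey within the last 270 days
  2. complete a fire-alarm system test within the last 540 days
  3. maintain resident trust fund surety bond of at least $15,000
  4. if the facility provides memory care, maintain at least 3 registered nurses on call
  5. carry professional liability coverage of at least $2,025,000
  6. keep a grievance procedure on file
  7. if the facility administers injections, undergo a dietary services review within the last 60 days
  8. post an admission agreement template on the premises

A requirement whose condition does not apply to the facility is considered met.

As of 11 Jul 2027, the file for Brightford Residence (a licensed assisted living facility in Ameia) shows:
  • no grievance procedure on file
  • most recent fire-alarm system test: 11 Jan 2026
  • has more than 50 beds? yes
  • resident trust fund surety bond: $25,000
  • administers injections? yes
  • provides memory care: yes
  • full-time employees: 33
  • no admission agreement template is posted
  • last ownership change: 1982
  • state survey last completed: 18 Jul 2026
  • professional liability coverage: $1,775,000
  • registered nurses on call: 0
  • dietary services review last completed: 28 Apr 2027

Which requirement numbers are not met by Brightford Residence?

1. condition 'has more than 50 beds' holds; state survey 358 days ago vs limit 270 → not met
2. fire-alarm system test 546 days ago vs limit 540 → not met
3. resident trust fund surety bond $25,000 ≥ $15,000 → met
4. condition 'provides memory care' holds; registered nurses on call 0 < 3 → not met
5. professional liability coverage $1,775,000 < $2,025,000 → not met
6. grievance procedure absent → not met
7. condition 'administers injections' holds; dietary services review 74 days ago vs limit 60 → not met
8. admission agreement template absent → not met
Not met: 1, 2, 4, 5, 6, 7, 8

1, 2, 4, 5, 6, 7, 8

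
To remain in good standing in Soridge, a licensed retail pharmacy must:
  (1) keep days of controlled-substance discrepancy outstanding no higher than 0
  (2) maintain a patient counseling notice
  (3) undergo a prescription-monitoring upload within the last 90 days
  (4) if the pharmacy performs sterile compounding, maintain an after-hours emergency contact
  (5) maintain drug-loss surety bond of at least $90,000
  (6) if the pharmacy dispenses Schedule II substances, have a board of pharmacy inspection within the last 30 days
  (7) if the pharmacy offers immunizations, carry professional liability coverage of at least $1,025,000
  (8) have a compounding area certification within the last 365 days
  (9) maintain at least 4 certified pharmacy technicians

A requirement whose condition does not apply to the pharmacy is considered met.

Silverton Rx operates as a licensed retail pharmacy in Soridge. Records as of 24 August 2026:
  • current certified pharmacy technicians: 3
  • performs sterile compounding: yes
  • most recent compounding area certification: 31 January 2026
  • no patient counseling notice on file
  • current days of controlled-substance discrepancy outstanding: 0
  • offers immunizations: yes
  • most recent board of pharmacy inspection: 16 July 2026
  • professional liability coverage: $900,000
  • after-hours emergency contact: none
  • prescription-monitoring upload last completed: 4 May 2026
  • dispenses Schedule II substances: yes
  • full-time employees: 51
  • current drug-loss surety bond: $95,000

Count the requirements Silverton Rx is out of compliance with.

1. days of controlled-substance discrepancy outstanding 0 ≤ 0 → met
2. patient counseling notice absent → not met
3. prescription-monitoring upload 112 days ago vs limit 90 → not met
4. condition 'performs sterile compounding' holds; after-hours emergency contact absent → not met
5. drug-loss surety bond $95,000 ≥ $90,000 → met
6. condition 'dispenses Schedule II substances' holds; board of pharmacy inspection 39 days ago vs limit 30 → not met
7. condition 'offers immunizations' holds; professional liability coverage $900,000 < $1,025,000 → not met
8. compounding area certification 205 days ago vs limit 365 → met
9. certified pharmacy technicians 3 < 4 → not met
Not met: 6 of 9

6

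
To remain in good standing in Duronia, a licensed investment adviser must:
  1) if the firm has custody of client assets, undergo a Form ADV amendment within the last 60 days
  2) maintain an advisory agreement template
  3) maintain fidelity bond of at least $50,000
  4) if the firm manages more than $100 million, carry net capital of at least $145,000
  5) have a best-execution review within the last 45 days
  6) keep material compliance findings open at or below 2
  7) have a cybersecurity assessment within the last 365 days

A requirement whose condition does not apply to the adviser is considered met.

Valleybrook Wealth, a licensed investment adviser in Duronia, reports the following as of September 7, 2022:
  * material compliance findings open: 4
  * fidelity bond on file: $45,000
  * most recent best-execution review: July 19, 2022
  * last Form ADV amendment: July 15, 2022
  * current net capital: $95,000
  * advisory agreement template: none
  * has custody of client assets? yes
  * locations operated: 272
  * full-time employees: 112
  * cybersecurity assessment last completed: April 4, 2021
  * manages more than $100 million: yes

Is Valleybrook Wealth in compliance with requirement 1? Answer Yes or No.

Yes

1. condition 'has custody of client assets' holds; Form ADV amendment 54 days ago vs limit 60 → met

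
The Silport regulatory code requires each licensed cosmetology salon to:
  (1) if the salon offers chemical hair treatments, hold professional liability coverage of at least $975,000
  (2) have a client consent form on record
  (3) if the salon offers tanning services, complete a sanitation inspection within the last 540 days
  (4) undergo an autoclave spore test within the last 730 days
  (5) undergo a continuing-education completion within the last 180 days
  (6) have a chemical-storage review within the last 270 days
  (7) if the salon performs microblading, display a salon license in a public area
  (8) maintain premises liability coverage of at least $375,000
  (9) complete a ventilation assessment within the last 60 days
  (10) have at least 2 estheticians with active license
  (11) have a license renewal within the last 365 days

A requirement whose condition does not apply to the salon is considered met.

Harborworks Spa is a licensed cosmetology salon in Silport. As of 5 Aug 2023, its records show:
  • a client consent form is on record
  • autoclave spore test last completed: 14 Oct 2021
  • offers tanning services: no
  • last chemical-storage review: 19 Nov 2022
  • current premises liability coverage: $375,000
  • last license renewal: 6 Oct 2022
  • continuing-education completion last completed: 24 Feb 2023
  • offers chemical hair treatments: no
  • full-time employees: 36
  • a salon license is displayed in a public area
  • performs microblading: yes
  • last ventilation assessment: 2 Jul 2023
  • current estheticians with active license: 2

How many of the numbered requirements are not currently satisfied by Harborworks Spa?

0

1. condition 'offers chemical hair treatments' does not hold → requirement n/a → met
2. client consent form present → met
3. condition 'offers tanning services' does not hold → requirement n/a → met
4. autoclave spore test 660 days ago vs limit 730 → met
5. continuing-education completion 162 days ago vs limit 180 → met
6. chemical-storage review 259 days ago vs limit 270 → met
7. condition 'performs microblading' holds; salon license present → met
8. premises liability coverage $375,000 ≥ $375,000 → met
9. ventilation assessment 34 days ago vs limit 60 → met
10. estheticians with active license 2 ≥ 2 → met
11. license renewal 303 days ago vs limit 365 → met
Not met: 0 of 11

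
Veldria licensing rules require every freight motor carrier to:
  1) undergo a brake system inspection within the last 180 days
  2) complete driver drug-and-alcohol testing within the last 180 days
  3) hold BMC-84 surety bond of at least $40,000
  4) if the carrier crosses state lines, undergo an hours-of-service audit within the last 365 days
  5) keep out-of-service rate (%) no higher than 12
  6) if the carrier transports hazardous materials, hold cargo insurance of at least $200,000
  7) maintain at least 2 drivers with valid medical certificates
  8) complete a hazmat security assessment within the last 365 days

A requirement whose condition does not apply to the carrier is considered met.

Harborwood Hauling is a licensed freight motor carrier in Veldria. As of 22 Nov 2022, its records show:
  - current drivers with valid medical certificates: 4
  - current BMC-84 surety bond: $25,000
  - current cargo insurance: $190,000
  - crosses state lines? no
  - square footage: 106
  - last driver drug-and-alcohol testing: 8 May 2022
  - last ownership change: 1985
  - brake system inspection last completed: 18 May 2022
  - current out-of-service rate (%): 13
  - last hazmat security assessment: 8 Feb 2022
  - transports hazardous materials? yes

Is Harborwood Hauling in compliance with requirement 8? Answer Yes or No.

Yes

8. hazmat security assessment 287 days ago vs limit 365 → met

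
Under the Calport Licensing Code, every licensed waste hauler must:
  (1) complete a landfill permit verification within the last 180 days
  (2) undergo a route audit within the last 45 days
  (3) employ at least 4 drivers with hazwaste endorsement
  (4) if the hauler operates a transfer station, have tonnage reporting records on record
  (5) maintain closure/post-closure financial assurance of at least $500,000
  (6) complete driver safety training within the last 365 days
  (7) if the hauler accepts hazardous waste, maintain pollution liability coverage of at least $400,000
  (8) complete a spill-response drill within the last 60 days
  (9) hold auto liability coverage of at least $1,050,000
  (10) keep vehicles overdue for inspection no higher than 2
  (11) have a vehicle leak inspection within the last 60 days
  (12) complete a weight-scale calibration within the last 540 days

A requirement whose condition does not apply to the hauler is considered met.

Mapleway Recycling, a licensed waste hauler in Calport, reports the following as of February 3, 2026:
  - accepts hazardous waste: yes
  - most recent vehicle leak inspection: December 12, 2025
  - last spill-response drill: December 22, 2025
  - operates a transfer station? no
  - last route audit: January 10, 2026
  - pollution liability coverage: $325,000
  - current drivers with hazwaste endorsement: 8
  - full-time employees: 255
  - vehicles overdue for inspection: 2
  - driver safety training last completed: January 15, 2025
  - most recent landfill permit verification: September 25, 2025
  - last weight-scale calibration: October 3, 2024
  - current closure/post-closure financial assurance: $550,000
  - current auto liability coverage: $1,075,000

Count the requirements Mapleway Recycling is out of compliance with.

1. landfill permit verification 131 days ago vs limit 180 → met
2. route audit 24 days ago vs limit 45 → met
3. drivers with hazwaste endorsement 8 ≥ 4 → met
4. condition 'operates a transfer station' does not hold → requirement n/a → met
5. closure/post-closure financial assurance $550,000 ≥ $500,000 → met
6. driver safety training 384 days ago vs limit 365 → not met
7. condition 'accepts hazardous waste' holds; pollution liability coverage $325,000 < $400,000 → not met
8. spill-response drill 43 days ago vs limit 60 → met
9. auto liability coverage $1,075,000 ≥ $1,050,000 → met
10. vehicles overdue for inspection 2 ≤ 2 → met
11. vehicle leak inspection 53 days ago vs limit 60 → met
12. weight-scale calibration 488 days ago vs limit 540 → met
Not met: 2 of 12

2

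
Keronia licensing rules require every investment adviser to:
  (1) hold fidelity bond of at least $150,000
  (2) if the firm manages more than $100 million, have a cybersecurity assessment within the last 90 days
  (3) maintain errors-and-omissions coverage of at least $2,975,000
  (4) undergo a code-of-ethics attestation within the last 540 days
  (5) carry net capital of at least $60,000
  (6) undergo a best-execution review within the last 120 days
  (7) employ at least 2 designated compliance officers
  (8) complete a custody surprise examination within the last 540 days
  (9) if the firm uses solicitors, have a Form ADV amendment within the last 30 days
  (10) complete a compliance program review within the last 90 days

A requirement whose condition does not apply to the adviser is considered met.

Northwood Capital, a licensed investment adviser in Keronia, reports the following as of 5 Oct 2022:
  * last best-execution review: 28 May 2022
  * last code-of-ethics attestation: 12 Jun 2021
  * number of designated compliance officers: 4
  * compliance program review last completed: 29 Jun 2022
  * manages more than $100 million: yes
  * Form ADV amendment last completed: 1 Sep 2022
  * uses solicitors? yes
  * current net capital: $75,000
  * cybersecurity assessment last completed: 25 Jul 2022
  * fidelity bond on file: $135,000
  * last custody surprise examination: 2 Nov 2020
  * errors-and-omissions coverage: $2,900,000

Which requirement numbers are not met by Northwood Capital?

1. fidelity bond $135,000 < $150,000 → not met
2. condition 'manages more than $100 million' holds; cybersecurity assessment 72 days ago vs limit 90 → met
3. errors-and-omissions coverage $2,900,000 < $2,975,000 → not met
4. code-of-ethics attestation 480 days ago vs limit 540 → met
5. net capital $75,000 ≥ $60,000 → met
6. best-execution review 130 days ago vs limit 120 → not met
7. designated compliance officers 4 ≥ 2 → met
8. custody surprise examination 702 days ago vs limit 540 → not met
9. condition 'uses solicitors' holds; Form ADV amendment 34 days ago vs limit 30 → not met
10. compliance program review 98 days ago vs limit 90 → not met
Not met: 1, 3, 6, 8, 9, 10

1, 3, 6, 8, 9, 10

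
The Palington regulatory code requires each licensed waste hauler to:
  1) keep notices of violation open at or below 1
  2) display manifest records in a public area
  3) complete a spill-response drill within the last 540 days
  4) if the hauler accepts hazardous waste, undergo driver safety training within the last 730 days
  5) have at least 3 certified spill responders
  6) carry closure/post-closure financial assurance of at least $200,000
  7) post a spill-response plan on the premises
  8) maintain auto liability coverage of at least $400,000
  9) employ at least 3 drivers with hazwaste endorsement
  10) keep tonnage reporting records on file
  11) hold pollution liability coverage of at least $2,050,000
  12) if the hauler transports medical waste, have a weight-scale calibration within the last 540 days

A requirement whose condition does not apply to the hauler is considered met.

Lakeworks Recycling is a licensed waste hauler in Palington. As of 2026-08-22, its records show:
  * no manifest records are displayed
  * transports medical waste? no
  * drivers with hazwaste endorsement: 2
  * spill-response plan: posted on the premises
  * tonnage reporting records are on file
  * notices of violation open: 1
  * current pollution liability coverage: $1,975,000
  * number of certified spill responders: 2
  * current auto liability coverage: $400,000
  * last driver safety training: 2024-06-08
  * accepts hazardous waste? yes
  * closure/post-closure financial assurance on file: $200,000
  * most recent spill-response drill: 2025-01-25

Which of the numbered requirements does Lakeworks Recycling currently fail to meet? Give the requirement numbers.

1. notices of violation open 1 ≤ 1 → met
2. manifest records absent → not met
3. spill-response drill 574 days ago vs limit 540 → not met
4. condition 'accepts hazardous waste' holds; driver safety training 805 days ago vs limit 730 → not met
5. certified spill responders 2 < 3 → not met
6. closure/post-closure financial assurance $200,000 ≥ $200,000 → met
7. spill-response plan present → met
8. auto liability coverage $400,000 ≥ $400,000 → met
9. drivers with hazwaste endorsement 2 < 3 → not met
10. tonnage reporting records present → met
11. pollution liability coverage $1,975,000 < $2,050,000 → not met
12. condition 'transports medical waste' does not hold → requirement n/a → met
Not met: 2, 3, 4, 5, 9, 11

2, 3, 4, 5, 9, 11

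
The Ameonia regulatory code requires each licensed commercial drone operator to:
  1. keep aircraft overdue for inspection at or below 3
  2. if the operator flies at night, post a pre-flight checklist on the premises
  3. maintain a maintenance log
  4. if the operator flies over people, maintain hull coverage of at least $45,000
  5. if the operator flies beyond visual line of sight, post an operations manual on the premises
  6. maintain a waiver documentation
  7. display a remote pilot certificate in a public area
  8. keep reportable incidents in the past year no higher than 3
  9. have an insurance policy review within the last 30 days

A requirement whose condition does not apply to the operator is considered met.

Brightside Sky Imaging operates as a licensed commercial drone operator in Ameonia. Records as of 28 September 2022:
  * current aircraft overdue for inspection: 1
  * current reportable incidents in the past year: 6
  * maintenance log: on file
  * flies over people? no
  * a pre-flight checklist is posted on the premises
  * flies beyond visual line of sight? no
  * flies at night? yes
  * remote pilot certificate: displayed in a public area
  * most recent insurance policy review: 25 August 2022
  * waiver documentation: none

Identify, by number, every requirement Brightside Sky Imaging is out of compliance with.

6, 8, 9

1. aircraft overdue for inspection 1 ≤ 3 → met
2. condition 'flies at night' holds; pre-flight checklist present → met
3. maintenance log present → met
4. condition 'flies over people' does not hold → requirement n/a → met
5. condition 'flies beyond visual line of sight' does not hold → requirement n/a → met
6. waiver documentation absent → not met
7. remote pilot certificate present → met
8. reportable incidents in the past year 6 > 3 → not met
9. insurance policy review 34 days ago vs limit 30 → not met
Not met: 6, 8, 9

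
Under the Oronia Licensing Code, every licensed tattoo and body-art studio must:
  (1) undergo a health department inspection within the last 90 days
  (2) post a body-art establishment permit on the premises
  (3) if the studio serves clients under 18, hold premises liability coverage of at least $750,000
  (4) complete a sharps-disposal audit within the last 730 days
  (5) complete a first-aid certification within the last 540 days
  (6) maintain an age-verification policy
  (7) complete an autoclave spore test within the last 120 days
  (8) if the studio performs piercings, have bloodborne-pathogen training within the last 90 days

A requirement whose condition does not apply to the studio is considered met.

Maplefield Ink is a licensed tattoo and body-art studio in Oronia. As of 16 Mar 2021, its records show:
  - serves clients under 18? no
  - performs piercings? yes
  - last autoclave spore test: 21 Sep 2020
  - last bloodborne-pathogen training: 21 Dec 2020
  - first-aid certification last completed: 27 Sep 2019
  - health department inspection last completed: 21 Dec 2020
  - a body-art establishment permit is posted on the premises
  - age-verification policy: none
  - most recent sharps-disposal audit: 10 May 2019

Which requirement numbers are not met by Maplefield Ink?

6, 7

1. health department inspection 85 days ago vs limit 90 → met
2. body-art establishment permit present → met
3. condition 'serves clients under 18' does not hold → requirement n/a → met
4. sharps-disposal audit 676 days ago vs limit 730 → met
5. first-aid certification 536 days ago vs limit 540 → met
6. age-verification policy absent → not met
7. autoclave spore test 176 days ago vs limit 120 → not met
8. condition 'performs piercings' holds; bloodborne-pathogen training 85 days ago vs limit 90 → met
Not met: 6, 7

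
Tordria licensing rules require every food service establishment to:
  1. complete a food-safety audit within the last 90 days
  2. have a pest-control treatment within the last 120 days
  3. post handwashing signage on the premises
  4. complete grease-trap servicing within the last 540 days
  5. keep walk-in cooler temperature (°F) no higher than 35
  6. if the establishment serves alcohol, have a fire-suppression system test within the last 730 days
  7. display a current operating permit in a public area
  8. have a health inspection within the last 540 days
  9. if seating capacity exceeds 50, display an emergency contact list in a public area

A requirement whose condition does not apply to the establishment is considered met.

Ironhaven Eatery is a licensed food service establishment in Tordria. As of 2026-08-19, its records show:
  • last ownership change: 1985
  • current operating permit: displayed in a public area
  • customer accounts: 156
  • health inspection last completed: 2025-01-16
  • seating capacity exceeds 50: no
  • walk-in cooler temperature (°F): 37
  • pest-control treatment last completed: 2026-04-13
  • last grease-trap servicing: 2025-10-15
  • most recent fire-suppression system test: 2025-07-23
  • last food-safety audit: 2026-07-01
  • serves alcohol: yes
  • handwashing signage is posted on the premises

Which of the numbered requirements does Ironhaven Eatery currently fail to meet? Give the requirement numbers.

1. food-safety audit 49 days ago vs limit 90 → met
2. pest-control treatment 128 days ago vs limit 120 → not met
3. handwashing signage present → met
4. grease-trap servicing 308 days ago vs limit 540 → met
5. walk-in cooler temperature (°F) 37 > 35 → not met
6. condition 'serves alcohol' holds; fire-suppression system test 392 days ago vs limit 730 → met
7. current operating permit present → met
8. health inspection 580 days ago vs limit 540 → not met
9. condition 'seating capacity exceeds 50' does not hold → requirement n/a → met
Not met: 2, 5, 8

2, 5, 8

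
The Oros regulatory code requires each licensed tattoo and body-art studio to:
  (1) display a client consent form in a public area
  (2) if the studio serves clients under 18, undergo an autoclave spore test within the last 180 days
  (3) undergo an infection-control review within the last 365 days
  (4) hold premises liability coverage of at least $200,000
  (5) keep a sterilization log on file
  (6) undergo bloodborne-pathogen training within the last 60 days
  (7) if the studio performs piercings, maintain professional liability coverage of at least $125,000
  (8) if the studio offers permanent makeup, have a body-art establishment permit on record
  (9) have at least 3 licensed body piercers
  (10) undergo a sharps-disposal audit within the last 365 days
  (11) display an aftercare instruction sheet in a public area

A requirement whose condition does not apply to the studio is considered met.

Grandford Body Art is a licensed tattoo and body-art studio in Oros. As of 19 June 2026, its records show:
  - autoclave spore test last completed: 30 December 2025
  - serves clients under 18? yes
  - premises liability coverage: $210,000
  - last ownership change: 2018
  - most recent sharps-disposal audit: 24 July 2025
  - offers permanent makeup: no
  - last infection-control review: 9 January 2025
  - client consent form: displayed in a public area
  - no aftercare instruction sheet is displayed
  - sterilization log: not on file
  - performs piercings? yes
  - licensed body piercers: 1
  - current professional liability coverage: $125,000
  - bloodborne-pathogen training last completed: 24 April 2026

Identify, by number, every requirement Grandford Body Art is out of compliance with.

3, 5, 9, 11

1. client consent form present → met
2. condition 'serves clients under 18' holds; autoclave spore test 171 days ago vs limit 180 → met
3. infection-control review 526 days ago vs limit 365 → not met
4. premises liability coverage $210,000 ≥ $200,000 → met
5. sterilization log absent → not met
6. bloodborne-pathogen training 56 days ago vs limit 60 → met
7. condition 'performs piercings' holds; professional liability coverage $125,000 ≥ $125,000 → met
8. condition 'offers permanent makeup' does not hold → requirement n/a → met
9. licensed body piercers 1 < 3 → not met
10. sharps-disposal audit 330 days ago vs limit 365 → met
11. aftercare instruction sheet absent → not met
Not met: 3, 5, 9, 11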